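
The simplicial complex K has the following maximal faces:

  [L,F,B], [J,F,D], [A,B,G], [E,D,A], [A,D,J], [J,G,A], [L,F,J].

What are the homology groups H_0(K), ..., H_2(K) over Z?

H_0 = Z,  H_1 = Z,  H_2 = 0.

Fix the vertex order A < B < D < E < F < G < J < L and write every simplex with vertices in increasing order. Then dim K = 2 and the simplices of K are:

  0-simplices (8): A, B, D, E, F, G, J, L
  1-simplices (15): AB, AD, AE, AG, AJ, BF, BG, BL, DE, DF, DJ, FJ, FL, GJ, JL
  2-simplices (7): ABG, ADE, ADJ, AGJ, BFL, DFJ, FJL

giving chain groups C_0 ≅ Z^8, C_1 ≅ Z^15, C_2 ≅ Z^7.

∂_1: C_1 → C_0 maps an edge to its endpoints' difference, ∂[p,q] = q − p.
The resulting 8×15 matrix has rank 7, and its Smith normal form has invariant factors (1,1,1,1,1,1,1).

∂_2: C_2 → C_1 maps a triangle to the signed sum of its edges. For instance
  ∂ADE = DE − AE + AD,
  ∂DFJ = FJ − DJ + DF.
As a 15×7 matrix over Z this has rank 7, with invariant factors (1,1,1,1,1,1,1).

Now H_k = ker ∂_k / im ∂_{k+1}, so:

  H_0: rank C_0 − rank ∂_1 = 8 − 7 = 1, and the invariant factors of ∂_1 are all 1, so H_0 ≅ Z.
  H_1: rank ker ∂_1 − rank ∂_2 = (15 − 7) − 7 = 1, and the invariant factors of ∂_2 are all 1, so H_1 ≅ Z.
  H_2: rank ker ∂_2 − rank ∂_3 = (7 − 7) − 0 = 0, and there is no ∂_3, so H_2 ≅ 0.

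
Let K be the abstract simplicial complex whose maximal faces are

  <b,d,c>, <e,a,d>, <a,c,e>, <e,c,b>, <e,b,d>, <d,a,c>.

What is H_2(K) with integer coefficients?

Fix the vertex order a < b < c < d < e and write every simplex with vertices in increasing order. Then dim K = 2 and the simplices of K are:

  0-simplices (5): a, b, c, d, e
  1-simplices (9): ac, ad, ae, bc, bd, be, cd, ce, de
  2-simplices (6): acd, ace, ade, bcd, bce, bde

so the chain groups are C_0 ≅ Z^5, C_1 ≅ Z^9, C_2 ≅ Z^6.

∂_1: C_1 → C_0 sends each edge [p,q] (with p < q) to q − p. For instance
  ∂be = e − b.
The resulting 5×9 matrix has rank 4, and its Smith normal form has invariant factors (1,1,1,1).

∂_2: C_2 → C_1 sends each 2-simplex [p,q,r] to [q,r] − [p,r] + [p,q]. For instance
  ∂bce = ce − be + bc,
  ∂ade = de − ae + ad.
This gives a 9×6 integer matrix of rank 5; reducing to Smith normal form yields diagonal entries (1,1,1,1,1).

From H_k ≅ ker(∂_k) / im(∂_{k+1}) we obtain:

  H_2: rank ker ∂_2 − rank ∂_3 = (6 − 5) − 0 = 1, and there is no ∂_3, so H_2 ≅ Z.

(K is a triangulation of the 2-sphere S^2.)

H_2 ≅ Z.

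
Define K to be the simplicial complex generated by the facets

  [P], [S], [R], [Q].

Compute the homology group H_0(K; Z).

Fix the vertex order P < Q < R < S and write every simplex with vertices in increasing order. Then dim K = 0 and the simplices of K are:

  0-simplices (4): P, Q, R, S

giving chain groups C_0 ≅ Z^4.

From H_k ≅ ker(∂_k) / im(∂_{k+1}) we obtain:

  H_0: rank C_0 − rank ∂_1 = 4 − 0 = 4, and there is no ∂_1, so H_0 = Z^4.

H_0 = Z^4.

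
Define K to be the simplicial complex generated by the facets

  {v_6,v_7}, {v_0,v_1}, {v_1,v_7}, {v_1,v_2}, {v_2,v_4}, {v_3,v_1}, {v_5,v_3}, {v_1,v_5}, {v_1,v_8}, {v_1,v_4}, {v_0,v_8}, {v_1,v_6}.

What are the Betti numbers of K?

b_0 = 1, b_1 = 4.

Fix the vertex order v_0 < v_1 < v_2 < v_3 < v_4 < v_5 < v_6 < v_7 < v_8 and write every simplex with vertices in increasing order. Then dim K = 1 and the simplices of K are:

  0-simplices (9): [v_0], [v_1], [v_2], [v_3], [v_4], [v_5], [v_6], [v_7], [v_8]
  1-simplices (12): [v_0,v_1], [v_0,v_8], [v_1,v_2], [v_1,v_3], [v_1,v_4], [v_1,v_5], [v_1,v_6], [v_1,v_7], [v_1,v_8], [v_2,v_4], [v_3,v_5], [v_6,v_7]

giving chain groups C_0 ≅ Z^9, C_1 ≅ Z^12.

Boundary ∂_1: C_1 → C_0 maps an edge to its endpoints' difference, ∂[p,q] = q − p. For instance
  ∂[v_1,v_3] = [v_3] − [v_1].
As a 9×12 matrix over Z this has rank 8, with invariant factors (1,1,1,1,1,1,1,1).

Computing H_k = (kernel of ∂_k) / (image of ∂_{k+1}):

  H_0: rank C_0 − rank ∂_1 = 9 − 8 = 1, and the invariant factors of ∂_1 are all 1, so H_0 = Z.
  H_1: rank ker ∂_1 − rank ∂_2 = (12 − 8) − 0 = 4, and there is no ∂_2, so H_1 = Z^4.

(K is a triangulation of a wedge of 4 circles.)

Hence the Betti numbers are b_0 = 1, b_1 = 4.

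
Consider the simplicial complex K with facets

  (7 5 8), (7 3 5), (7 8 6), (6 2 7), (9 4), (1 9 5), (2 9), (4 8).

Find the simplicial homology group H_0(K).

Order the vertices as 1 < 2 < 3 < 4 < 5 < 6 < 7 < 8 < 9. Listing each simplex with vertices in this order, K has dimension 2 with simplices:

  0-simplices (9): [1], [2], [3], [4], [5], [6], [7], [8], [9]
  1-simplices (15): [1,5], [1,9], [2,6], [2,7], [2,9], [3,5], [3,7], [4,8], [4,9], [5,7], [5,8], [5,9], [6,7], [6,8], [7,8]
  2-simplices (5): [1,5,9], [2,6,7], [3,5,7], [5,7,8], [6,7,8]

so the chain groups are C_0 ≅ Z^9, C_1 ≅ Z^15, C_2 ≅ Z^5.

∂_1: C_1 → C_0 maps an edge to its endpoints' difference, ∂[p,q] = q − p. For instance
  ∂[5,8] = [8] − [5].
This gives a 9×15 integer matrix of rank 8; reducing to Smith normal form yields diagonal entries (1,1,1,1,1,1,1,1).

The boundary map ∂_2: C_2 → C_1 maps a triangle to the signed sum of its edges. For instance
  ∂[3,5,7] = [5,7] − [3,7] + [3,5],
  ∂[5,7,8] = [7,8] − [5,8] + [5,7].
The resulting 15×5 matrix has rank 5, and its Smith normal form has invariant factors (1,1,1,1,1).

Computing H_k = (kernel of ∂_k) / (image of ∂_{k+1}):

  H_0: rank C_0 − rank ∂_1 = 9 − 8 = 1, and the invariant factors of ∂_1 are all 1, so H_0 ≅ Z.

H_0 = Z.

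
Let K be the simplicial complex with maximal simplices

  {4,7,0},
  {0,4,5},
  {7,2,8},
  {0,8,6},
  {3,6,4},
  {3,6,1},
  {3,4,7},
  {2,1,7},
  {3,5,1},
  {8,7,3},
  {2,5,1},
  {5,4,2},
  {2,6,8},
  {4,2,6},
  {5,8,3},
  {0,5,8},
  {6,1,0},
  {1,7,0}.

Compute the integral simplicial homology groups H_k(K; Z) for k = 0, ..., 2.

H_0 = Z,  H_1 = Z^2,  H_2 = Z.

K has 9 vertices, 27 edges, 18 triangles.
rank ∂_0 = 0, rank ∂_1 = 8 ⇒ b_0 = 9 − 0 − 8 = 1; all invariant factors of ∂_1 are 1 so no torsion. So H_0 ≅ Z.
rank ∂_1 = 8, rank ∂_2 = 17 ⇒ b_1 = 27 − 8 − 17 = 2; all invariant factors of ∂_2 are 1 so no torsion. So H_1 ≅ Z^2.
rank ∂_2 = 17, rank ∂_3 = 0 ⇒ b_2 = 18 − 17 − 0 = 1. So H_2 ≅ Z.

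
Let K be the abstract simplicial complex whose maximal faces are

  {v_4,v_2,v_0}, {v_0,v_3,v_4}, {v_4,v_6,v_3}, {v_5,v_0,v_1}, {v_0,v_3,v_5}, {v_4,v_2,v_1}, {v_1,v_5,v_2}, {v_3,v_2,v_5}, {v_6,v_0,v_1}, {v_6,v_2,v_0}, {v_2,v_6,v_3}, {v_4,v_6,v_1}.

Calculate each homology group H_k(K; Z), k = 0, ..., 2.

We work with the vertex ordering v_0 < v_1 < v_2 < v_3 < v_4 < v_5 < v_6. The simplices of K, each written with vertices in increasing order, are:

  0-simplices (7): [v_0], [v_1], [v_2], [v_3], [v_4], [v_5], [v_6]
  1-simplices (18): (18 of them)
  2-simplices (12): (12 of them)

giving chain groups C_0 ≅ Z^7, C_1 ≅ Z^18, C_2 ≅ Z^12.

The boundary map ∂_1: C_1 → C_0 maps an edge to its endpoints' difference, ∂[p,q] = q − p. For instance
  ∂[v_2,v_6] = [v_6] − [v_2].
This gives a 7×18 integer matrix of rank 6; reducing to Smith normal form yields diagonal entries (1,1,1,1,1,1).

Boundary ∂_2: C_2 → C_1 acts by ∂[p,q,r] = [q,r] − [p,r] + [p,q]. For instance
  ∂[v_2,v_3,v_6] = [v_3,v_6] − [v_2,v_6] + [v_2,v_3],
  ∂[v_0,v_3,v_5] = [v_3,v_5] − [v_0,v_5] + [v_0,v_3].
The 18×12 boundary matrix has rank 12 and Smith normal form diag(1,1,1,1,1,1,1,1,1,1,1,2).

Computing H_k = (kernel of ∂_k) / (image of ∂_{k+1}):

  H_0: rank C_0 − rank ∂_1 = 7 − 6 = 1, and the invariant factors of ∂_1 are all 1, so H_0 = Z.
  H_1: rank ker ∂_1 − rank ∂_2 = (18 − 6) − 12 = 0, and ∂_2 has invariant factor 2 > 1, so H_1 = Z/2.
  H_2: rank ker ∂_2 − rank ∂_3 = (12 − 12) − 0 = 0, and there is no ∂_3, so H_2 = 0.

H_0 = Z,  H_1 = Z/2,  H_2 = 0.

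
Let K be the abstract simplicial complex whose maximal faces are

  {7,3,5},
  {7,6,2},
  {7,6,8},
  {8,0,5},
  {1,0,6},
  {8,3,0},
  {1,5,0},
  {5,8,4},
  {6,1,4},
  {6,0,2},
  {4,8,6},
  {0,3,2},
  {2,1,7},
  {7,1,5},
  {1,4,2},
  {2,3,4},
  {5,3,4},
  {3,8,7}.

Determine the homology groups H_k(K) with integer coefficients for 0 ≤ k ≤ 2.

H_0 = Z,  H_1 = Z ⊕ Z_2,  H_2 = 0.

Order the vertices as 0 < 1 < 2 < 3 < 4 < 5 < 6 < 7 < 8. Listing each simplex with vertices in this order, K has dimension 2 with simplices:

  0-simplices (9): [0], [1], [2], [3], [4], [5], [6], [7], [8]
  1-simplices (27): (27 of them)
  2-simplices (18): [0,1,5], [0,1,6], [0,2,3], [0,2,6], [0,3,8], [0,5,8], [1,2,4], [1,2,7], [1,4,6], [1,5,7], [2,3,4], [2,6,7], [3,4,5], [3,5,7], [3,7,8], [4,5,8], [4,6,8], [6,7,8]

so the chain groups are C_0 ≅ Z^9, C_1 ≅ Z^27, C_2 ≅ Z^18.

The boundary map ∂_1: C_1 → C_0 is given by ∂[p,q] = [q] − [p]. For instance
  ∂[2,4] = [4] − [2].
The 9×27 boundary matrix has rank 8 and Smith normal form diag(1,1,1,1,1,1,1,1).

∂_2: C_2 → C_1 acts by ∂[p,q,r] = [q,r] − [p,r] + [p,q]. For instance
  ∂[0,2,3] = [2,3] − [0,3] + [0,2],
  ∂[6,7,8] = [7,8] − [6,8] + [6,7].
As a 27×18 matrix over Z this has rank 18, with invariant factors (1,1,1,1,1,1,1,1,1,1,1,1,1,1,1,1,1,2).

Now H_k = ker ∂_k / im ∂_{k+1}, so:

  H_0: rank C_0 − rank ∂_1 = 9 − 8 = 1, and the invariant factors of ∂_1 are all 1, so H_0 ≅ Z.
  H_1: rank ker ∂_1 − rank ∂_2 = (27 − 8) − 18 = 1, and ∂_2 has invariant factor 2 > 1, so H_1 ≅ Z ⊕ Z_2.
  H_2: rank ker ∂_2 − rank ∂_3 = (18 − 18) − 0 = 0, and there is no ∂_3, so H_2 ≅ 0.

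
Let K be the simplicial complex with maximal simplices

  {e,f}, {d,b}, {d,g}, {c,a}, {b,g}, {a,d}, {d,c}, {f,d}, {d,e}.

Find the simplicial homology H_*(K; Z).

Take the total order a < b < c < d < e < f < g on the vertex set. Then K (dimension 1) consists of the simplices:

  0-simplices (7): a, b, c, d, e, f, g
  1-simplices (9): ac, ad, bd, bg, cd, de, df, dg, ef

so the chain groups are C_0 ≅ Z^7, C_1 ≅ Z^9.

The boundary map ∂_1: C_1 → C_0 is given by ∂[p,q] = [q] − [p]. For instance
  ∂cd = d − c.
The resulting 7×9 matrix has rank 6, and its Smith normal form has invariant factors (1,1,1,1,1,1).

Computing H_k = (kernel of ∂_k) / (image of ∂_{k+1}):

  H_0: rank C_0 − rank ∂_1 = 7 − 6 = 1, and the invariant factors of ∂_1 are all 1, so H_0 = Z.
  H_1: rank ker ∂_1 − rank ∂_2 = (9 − 6) − 0 = 3, and there is no ∂_2, so H_1 = Z^3.

H_0 ≅ Z,  H_1 ≅ Z^3.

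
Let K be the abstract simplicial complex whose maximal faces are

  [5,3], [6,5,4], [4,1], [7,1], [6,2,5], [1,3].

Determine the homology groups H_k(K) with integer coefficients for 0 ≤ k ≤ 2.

We work with the vertex ordering 1 < 2 < 3 < 4 < 5 < 6 < 7. The simplices of K, each written with vertices in increasing order, are:

  0-simplices (7): [1], [2], [3], [4], [5], [6], [7]
  1-simplices (9): [1,3], [1,4], [1,7], [2,5], [2,6], [3,5], [4,5], [4,6], [5,6]
  2-simplices (2): [2,5,6], [4,5,6]

Hence C_0 ≅ Z^7, C_1 ≅ Z^9, C_2 ≅ Z^2.

∂_1: C_1 → C_0 is given by ∂[p,q] = [q] − [p]. For instance
  ∂[2,6] = [6] − [2].
The resulting 7×9 matrix has rank 6, and its Smith normal form has invariant factors (1,1,1,1,1,1).

∂_2: C_2 → C_1 maps a triangle to the signed sum of its edges. For instance
  ∂[2,5,6] = [5,6] − [2,6] + [2,5],
  ∂[4,5,6] = [5,6] − [4,6] + [4,5].
As a 9×2 matrix over Z this has rank 2, with invariant factors (1,1).

Now H_k = ker ∂_k / im ∂_{k+1}, so:

  H_0: rank C_0 − rank ∂_1 = 7 − 6 = 1, and the invariant factors of ∂_1 are all 1, so H_0 = Z.
  H_1: rank ker ∂_1 − rank ∂_2 = (9 − 6) − 2 = 1, and the invariant factors of ∂_2 are all 1, so H_1 = Z.
  H_2: rank ker ∂_2 − rank ∂_3 = (2 − 2) − 0 = 0, and there is no ∂_3, so H_2 = 0.

H_0 = Z,  H_1 = Z,  H_2 = 0.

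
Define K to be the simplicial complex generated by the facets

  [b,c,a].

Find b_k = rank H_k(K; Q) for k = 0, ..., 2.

b_0 = 1, b_1 = 0, b_2 = 0.

Fix the vertex order a < b < c and write every simplex with vertices in increasing order. Then dim K = 2 and the simplices of K are:

  0-simplices (3): a, b, c
  1-simplices (3): ab, ac, bc
  2-simplices (1): abc

so the chain groups are C_0 ≅ Z^3, C_1 ≅ Z^3, C_2 ≅ Z^1.

∂_1: C_1 → C_0 is given by ∂[p,q] = [q] − [p].
The resulting 3×3 matrix has rank 2, and its Smith normal form has invariant factors (1,1).

Boundary ∂_2: C_2 → C_1 sends each 2-simplex [p,q,r] to [q,r] − [p,r] + [p,q]. For instance
  ∂abc = bc − ac + ab.
The 3×1 boundary matrix has rank 1 and Smith normal form diag(1).

Reading off H_k = ker ∂_k / im ∂_{k+1}:

  H_0: rank C_0 − rank ∂_1 = 3 − 2 = 1, and the invariant factors of ∂_1 are all 1, so H_0 ≅ Z.
  H_1: rank ker ∂_1 − rank ∂_2 = (3 − 2) − 1 = 0, and the invariant factors of ∂_2 are all 1, so H_1 ≅ 0.
  H_2: rank ker ∂_2 − rank ∂_3 = (1 − 1) − 0 = 0, and there is no ∂_3, so H_2 ≅ 0.

Hence the Betti numbers are b_0 = 1, b_1 = 0, b_2 = 0.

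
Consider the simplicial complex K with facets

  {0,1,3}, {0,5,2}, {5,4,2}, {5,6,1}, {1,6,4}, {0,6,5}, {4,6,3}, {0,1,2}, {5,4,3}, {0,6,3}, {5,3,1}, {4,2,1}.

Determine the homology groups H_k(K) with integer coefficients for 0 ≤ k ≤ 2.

Fix the vertex order 0 < 1 < 2 < 3 < 4 < 5 < 6 and write every simplex with vertices in increasing order. Then dim K = 2 and the simplices of K are:

  0-simplices (7): [0], [1], [2], [3], [4], [5], [6]
  1-simplices (18): [0,1], [0,2], [0,3], [0,5], [0,6], [1,2], [1,3], [1,4], [1,5], [1,6], [2,4], [2,5], [3,4], [3,5], [3,6], [4,5], [4,6], [5,6]
  2-simplices (12): [0,1,2], [0,1,3], [0,2,5], [0,3,6], [0,5,6], [1,2,4], [1,3,5], [1,4,6], [1,5,6], [2,4,5], [3,4,5], [3,4,6]

so the chain groups are C_0 ≅ Z^7, C_1 ≅ Z^18, C_2 ≅ Z^12.

∂_1: C_1 → C_0 is given by ∂[p,q] = [q] − [p]. For instance
  ∂[0,3] = [3] − [0].
This gives a 7×18 integer matrix of rank 6; reducing to Smith normal form yields diagonal entries (1,1,1,1,1,1).

∂_2: C_2 → C_1 maps a triangle to the signed sum of its edges. For instance
  ∂[0,5,6] = [5,6] − [0,6] + [0,5],
  ∂[3,4,6] = [4,6] − [3,6] + [3,4].
This gives a 18×12 integer matrix of rank 12; reducing to Smith normal form yields diagonal entries (1,1,1,1,1,1,1,1,1,1,1,2).

Computing H_k = (kernel of ∂_k) / (image of ∂_{k+1}):

  H_0: rank C_0 − rank ∂_1 = 7 − 6 = 1, and the invariant factors of ∂_1 are all 1, so H_0 = Z.
  H_1: rank ker ∂_1 − rank ∂_2 = (18 − 6) − 12 = 0, and ∂_2 has invariant factor 2 > 1, so H_1 = Z/2.
  H_2: rank ker ∂_2 − rank ∂_3 = (12 − 12) − 0 = 0, and there is no ∂_3, so H_2 = 0.

As a check, the Euler characteristic is 7 − 18 + 12 = 1, which agrees with 1 − 0 + 0 = 1.
(K is a triangulation of the real projective plane RP^2.)

H_0 = Z,  H_1 = Z/2,  H_2 = 0.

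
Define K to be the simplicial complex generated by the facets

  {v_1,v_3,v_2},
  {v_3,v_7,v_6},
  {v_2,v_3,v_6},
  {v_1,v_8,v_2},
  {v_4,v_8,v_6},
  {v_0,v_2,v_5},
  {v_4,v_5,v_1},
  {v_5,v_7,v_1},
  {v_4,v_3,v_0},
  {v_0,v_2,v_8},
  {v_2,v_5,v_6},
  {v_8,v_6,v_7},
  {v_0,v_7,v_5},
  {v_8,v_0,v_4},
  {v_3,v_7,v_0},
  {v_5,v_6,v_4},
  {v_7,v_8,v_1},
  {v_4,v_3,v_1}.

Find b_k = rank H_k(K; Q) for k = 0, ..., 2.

Order the vertices as v_0 < v_1 < v_2 < v_3 < v_4 < v_5 < v_6 < v_7 < v_8. Listing each simplex with vertices in this order, K has dimension 2 with simplices:

  0-simplices (9): [v_0], [v_1], [v_2], [v_3], [v_4], [v_5], [v_6], [v_7], [v_8]
  1-simplices (27): (27 of them)
  2-simplices (18): (18 of them)

giving chain groups C_0 ≅ Z^9, C_1 ≅ Z^27, C_2 ≅ Z^18.

The boundary map ∂_1: C_1 → C_0 sends each edge [p,q] (with p < q) to q − p. For instance
  ∂[v_6,v_8] = [v_8] − [v_6].
As a 9×27 matrix over Z this has rank 8, with invariant factors (1,1,1,1,1,1,1,1).

The boundary map ∂_2: C_2 → C_1 maps a triangle to the signed sum of its edges. For instance
  ∂[v_4,v_5,v_6] = [v_5,v_6] − [v_4,v_6] + [v_4,v_5],
  ∂[v_1,v_2,v_3] = [v_2,v_3] − [v_1,v_3] + [v_1,v_2].
As a 27×18 matrix over Z this has rank 17, with invariant factors (1,1,1,1,1,1,1,1,1,1,1,1,1,1,1,1,1).

Computing H_k = (kernel of ∂_k) / (image of ∂_{k+1}):

  H_0: rank C_0 − rank ∂_1 = 9 − 8 = 1, and the invariant factors of ∂_1 are all 1, so H_0 = Z.
  H_1: rank ker ∂_1 − rank ∂_2 = (27 − 8) − 17 = 2, and the invariant factors of ∂_2 are all 1, so H_1 = Z^2.
  H_2: rank ker ∂_2 − rank ∂_3 = (18 − 17) − 0 = 1, and there is no ∂_3, so H_2 = Z.

Hence the Betti numbers are b_0 = 1, b_1 = 2, b_2 = 1.

b_0 = 1, b_1 = 2, b_2 = 1.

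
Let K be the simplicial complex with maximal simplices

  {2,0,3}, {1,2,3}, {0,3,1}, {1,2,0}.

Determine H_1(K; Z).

H_1 ≅ 0.

K has 4 vertices, 6 edges, 4 triangles.
rank ∂_1 = 3, rank ∂_2 = 3 ⇒ b_1 = 6 − 3 − 3 = 0; all invariant factors of ∂_2 are 1 so no torsion. So H_1 ≅ 0.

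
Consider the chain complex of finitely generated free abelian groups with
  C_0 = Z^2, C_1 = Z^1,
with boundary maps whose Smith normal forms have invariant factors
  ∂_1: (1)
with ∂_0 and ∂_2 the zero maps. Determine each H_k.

H_0 ≅ Z,  H_1 = 0.

H_0: b_0 = 2 − 0 − 1 = 1; torsion from ∂_1 factors > 1: none. So H_0 ≅ Z.
H_1: b_1 = 1 − 1 − 0 = 0; torsion from ∂_2 factors > 1: none. So H_1 ≅ 0.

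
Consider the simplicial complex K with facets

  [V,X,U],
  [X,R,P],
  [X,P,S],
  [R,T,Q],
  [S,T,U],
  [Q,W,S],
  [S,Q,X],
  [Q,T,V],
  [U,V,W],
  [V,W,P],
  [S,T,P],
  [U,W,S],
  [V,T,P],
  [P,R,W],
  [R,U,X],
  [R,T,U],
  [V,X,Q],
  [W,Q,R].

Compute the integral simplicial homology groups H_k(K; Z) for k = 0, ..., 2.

Order the vertices as P < Q < R < S < T < U < V < W < X. Listing each simplex with vertices in this order, K has dimension 2 with simplices:

  0-simplices (9): P, Q, R, S, T, U, V, W, X
  1-simplices (27): PR, PS, PT, PV, PW, PX, QR, QS, QT, QV, QW, QX, RT, RU, RW, RX, ST, SU, SW, SX, TU, TV, UV, UW, UX, VW, VX
  2-simplices (18): PRW, PRX, PST, PSX, PTV, PVW, QRT, QRW, QSW, QSX, QTV, QVX, RTU, RUX, STU, SUW, UVW, UVX

giving chain groups C_0 ≅ Z^9, C_1 ≅ Z^27, C_2 ≅ Z^18.

∂_1: C_1 → C_0 sends each edge [p,q] (with p < q) to q − p. For instance
  ∂RT = T − R.
This gives a 9×27 integer matrix of rank 8; reducing to Smith normal form yields diagonal entries (1,1,1,1,1,1,1,1).

The boundary map ∂_2: C_2 → C_1 maps a triangle to the signed sum of its edges. For instance
  ∂QVX = VX − QX + QV,
  ∂QRW = RW − QW + QR.
This gives a 27×18 integer matrix of rank 17; reducing to Smith normal form yields diagonal entries (1,1,1,1,1,1,1,1,1,1,1,1,1,1,1,1,1).

Reading off H_k = ker ∂_k / im ∂_{k+1}:

  H_0: rank C_0 − rank ∂_1 = 9 − 8 = 1, and the invariant factors of ∂_1 are all 1, so H_0 ≅ Z.
  H_1: rank ker ∂_1 − rank ∂_2 = (27 − 8) − 17 = 2, and the invariant factors of ∂_2 are all 1, so H_1 ≅ Z^2.
  H_2: rank ker ∂_2 − rank ∂_3 = (18 − 17) − 0 = 1, and there is no ∂_3, so H_2 ≅ Z.

(K is a triangulation of the torus T^2.)

H_0 ≅ Z,  H_1 ≅ Z^2,  H_2 ≅ Z.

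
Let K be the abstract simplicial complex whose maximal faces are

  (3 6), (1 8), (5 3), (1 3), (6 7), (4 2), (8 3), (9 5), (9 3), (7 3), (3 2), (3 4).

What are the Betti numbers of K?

We work with the vertex ordering 1 < 2 < 3 < 4 < 5 < 6 < 7 < 8 < 9. The simplices of K, each written with vertices in increasing order, are:

  0-simplices (9): [1], [2], [3], [4], [5], [6], [7], [8], [9]
  1-simplices (12): [1,3], [1,8], [2,3], [2,4], [3,4], [3,5], [3,6], [3,7], [3,8], [3,9], [5,9], [6,7]

so the chain groups are C_0 ≅ Z^9, C_1 ≅ Z^12.

∂_1: C_1 → C_0 maps an edge to its endpoints' difference, ∂[p,q] = q − p.
This gives a 9×12 integer matrix of rank 8; reducing to Smith normal form yields diagonal entries (1,1,1,1,1,1,1,1).

Reading off H_k = ker ∂_k / im ∂_{k+1}:

  H_0: rank C_0 − rank ∂_1 = 9 − 8 = 1, and the invariant factors of ∂_1 are all 1, so H_0 = Z.
  H_1: rank ker ∂_1 − rank ∂_2 = (12 − 8) − 0 = 4, and there is no ∂_2, so H_1 = Z^4.

As a check, the Euler characteristic is 9 − 12 = -3, which agrees with 1 − 4 = -3.

Hence the Betti numbers are b_0 = 1, b_1 = 4.

b_0 = 1, b_1 = 4.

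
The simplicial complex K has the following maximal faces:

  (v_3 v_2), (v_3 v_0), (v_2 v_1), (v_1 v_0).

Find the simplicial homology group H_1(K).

Take the total order v_0 < v_1 < v_2 < v_3 on the vertex set. Then K (dimension 1) consists of the simplices:

  0-simplices (4): [v_0], [v_1], [v_2], [v_3]
  1-simplices (4): [v_0,v_1], [v_0,v_3], [v_1,v_2], [v_2,v_3]

so the chain groups are C_0 ≅ Z^4, C_1 ≅ Z^4.

The boundary map ∂_1: C_1 → C_0 sends each edge [p,q] (with p < q) to q − p. For instance
  ∂[v_0,v_1] = [v_1] − [v_0].
The 4×4 boundary matrix has rank 3 and Smith normal form diag(1,1,1).

Now H_k = ker ∂_k / im ∂_{k+1}, so:

  H_1: rank ker ∂_1 − rank ∂_2 = (4 − 3) − 0 = 1, and there is no ∂_2, so H_1 = Z.

H_1 = Z.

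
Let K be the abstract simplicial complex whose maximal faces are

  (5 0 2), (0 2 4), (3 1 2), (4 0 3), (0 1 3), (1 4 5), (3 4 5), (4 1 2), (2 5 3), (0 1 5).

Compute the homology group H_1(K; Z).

H_1 = Z/2.

Order the vertices as 0 < 1 < 2 < 3 < 4 < 5. Listing each simplex with vertices in this order, K has dimension 2 with simplices:

  0-simplices (6): [0], [1], [2], [3], [4], [5]
  1-simplices (15): [0,1], [0,2], [0,3], [0,4], [0,5], [1,2], [1,3], [1,4], [1,5], [2,3], [2,4], [2,5], [3,4], [3,5], [4,5]
  2-simplices (10): [0,1,3], [0,1,5], [0,2,4], [0,2,5], [0,3,4], [1,2,3], [1,2,4], [1,4,5], [2,3,5], [3,4,5]

Hence C_0 ≅ Z^6, C_1 ≅ Z^15, C_2 ≅ Z^10.

Boundary ∂_1: C_1 → C_0 maps an edge to its endpoints' difference, ∂[p,q] = q − p.
This gives a 6×15 integer matrix of rank 5; reducing to Smith normal form yields diagonal entries (1,1,1,1,1).

The boundary map ∂_2: C_2 → C_1 maps a triangle to the signed sum of its edges. For instance
  ∂[1,2,3] = [2,3] − [1,3] + [1,2],
  ∂[0,2,4] = [2,4] − [0,4] + [0,2].
As a 15×10 matrix over Z this has rank 10, with invariant factors (1,1,1,1,1,1,1,1,1,2).

From H_k ≅ ker(∂_k) / im(∂_{k+1}) we obtain:

  H_1: rank ker ∂_1 − rank ∂_2 = (15 − 5) − 10 = 0, and ∂_2 has invariant factor 2 > 1, so H_1 = Z/2.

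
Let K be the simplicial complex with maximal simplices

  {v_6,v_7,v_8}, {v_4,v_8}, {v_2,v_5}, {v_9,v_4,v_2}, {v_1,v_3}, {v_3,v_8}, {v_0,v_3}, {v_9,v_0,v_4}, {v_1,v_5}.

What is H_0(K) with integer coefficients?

H_0 ≅ Z.

Fix the vertex order v_0 < v_1 < v_2 < v_3 < v_4 < v_5 < v_6 < v_7 < v_8 < v_9 and write every simplex with vertices in increasing order. Then dim K = 2 and the simplices of K are:

  0-simplices (10): [v_0], [v_1], [v_2], [v_3], [v_4], [v_5], [v_6], [v_7], [v_8], [v_9]
  1-simplices (14): [v_0,v_3], [v_0,v_4], [v_0,v_9], [v_1,v_3], [v_1,v_5], [v_2,v_4], [v_2,v_5], [v_2,v_9], [v_3,v_8], [v_4,v_8], [v_4,v_9], [v_6,v_7], [v_6,v_8], [v_7,v_8]
  2-simplices (3): [v_0,v_4,v_9], [v_2,v_4,v_9], [v_6,v_7,v_8]

giving chain groups C_0 ≅ Z^10, C_1 ≅ Z^14, C_2 ≅ Z^3.

The boundary map ∂_1: C_1 → C_0 is given by ∂[p,q] = [q] − [p]. For instance
  ∂[v_1,v_5] = [v_5] − [v_1].
The resulting 10×14 matrix has rank 9, and its Smith normal form has invariant factors (1,1,1,1,1,1,1,1,1).

∂_2: C_2 → C_1 sends each 2-simplex [p,q,r] to [q,r] − [p,r] + [p,q]. For instance
  ∂[v_0,v_4,v_9] = [v_4,v_9] − [v_0,v_9] + [v_0,v_4],
  ∂[v_6,v_7,v_8] = [v_7,v_8] − [v_6,v_8] + [v_6,v_7].
The 14×3 boundary matrix has rank 3 and Smith normal form diag(1,1,1).

Computing H_k = (kernel of ∂_k) / (image of ∂_{k+1}):

  H_0: rank C_0 − rank ∂_1 = 10 − 9 = 1, and the invariant factors of ∂_1 are all 1, so H_0 ≅ Z.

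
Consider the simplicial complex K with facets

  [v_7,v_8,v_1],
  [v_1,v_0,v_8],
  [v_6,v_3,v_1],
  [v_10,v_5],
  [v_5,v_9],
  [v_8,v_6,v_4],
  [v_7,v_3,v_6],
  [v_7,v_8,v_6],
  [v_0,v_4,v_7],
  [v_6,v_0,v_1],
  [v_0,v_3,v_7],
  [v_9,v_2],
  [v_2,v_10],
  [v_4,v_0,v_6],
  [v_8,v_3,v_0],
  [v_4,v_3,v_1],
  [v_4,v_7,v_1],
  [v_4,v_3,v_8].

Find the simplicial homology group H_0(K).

H_0 = Z^2.

Take the total order v_0 < v_1 < v_2 < v_3 < v_4 < v_5 < v_6 < v_7 < v_8 < v_9 < v_10 on the vertex set. Then K (dimension 2) consists of the simplices:

  0-simplices (11): [v_0], [v_1], [v_2], [v_3], [v_4], [v_5], [v_6], [v_7], [v_8], [v_9], [v_10]
  1-simplices (25): (25 of them)
  2-simplices (14): (14 of them)

Hence C_0 ≅ Z^11, C_1 ≅ Z^25, C_2 ≅ Z^14.

The boundary map ∂_1: C_1 → C_0 is given by ∂[p,q] = [q] − [p].
The resulting 11×25 matrix has rank 9, and its Smith normal form has invariant factors (1,1,1,1,1,1,1,1,1).

Boundary ∂_2: C_2 → C_1 maps a triangle to the signed sum of its edges. For instance
  ∂[v_0,v_1,v_8] = [v_1,v_8] − [v_0,v_8] + [v_0,v_1],
  ∂[v_3,v_4,v_8] = [v_4,v_8] − [v_3,v_8] + [v_3,v_4].
The resulting 25×14 matrix has rank 13, and its Smith normal form has invariant factors (1,1,1,1,1,1,1,1,1,1,1,1,1).

Computing H_k = (kernel of ∂_k) / (image of ∂_{k+1}):

  H_0: rank C_0 − rank ∂_1 = 11 − 9 = 2, and the invariant factors of ∂_1 are all 1, so H_0 ≅ Z^2.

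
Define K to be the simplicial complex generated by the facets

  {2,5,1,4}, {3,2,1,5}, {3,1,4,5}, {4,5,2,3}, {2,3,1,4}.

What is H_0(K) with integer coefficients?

Order the vertices as 1 < 2 < 3 < 4 < 5. Listing each simplex with vertices in this order, K has dimension 3 with simplices:

  0-simplices (5): [1], [2], [3], [4], [5]
  1-simplices (10): [1,2], [1,3], [1,4], [1,5], [2,3], [2,4], [2,5], [3,4], [3,5], [4,5]
  2-simplices (10): [1,2,3], [1,2,4], [1,2,5], [1,3,4], [1,3,5], [1,4,5], [2,3,4], [2,3,5], [2,4,5], [3,4,5]
  3-simplices (5): [1,2,3,4], [1,2,3,5], [1,2,4,5], [1,3,4,5], [2,3,4,5]

giving chain groups C_0 ≅ Z^5, C_1 ≅ Z^10, C_2 ≅ Z^10, C_3 ≅ Z^5.

∂_1: C_1 → C_0 maps an edge to its endpoints' difference, ∂[p,q] = q − p.
The resulting 5×10 matrix has rank 4, and its Smith normal form has invariant factors (1,1,1,1).

The boundary map ∂_2: C_2 → C_1 acts by ∂[p,q,r] = [q,r] − [p,r] + [p,q]. For instance
  ∂[1,3,5] = [3,5] − [1,5] + [1,3],
  ∂[1,3,4] = [3,4] − [1,4] + [1,3].
The resulting 10×10 matrix has rank 6, and its Smith normal form has invariant factors (1,1,1,1,1,1).

Boundary ∂_3: C_3 → C_2 sends each 3-simplex σ to the alternating sum Σ_i (−1)^i (σ with its i-th vertex removed). For instance
  ∂[1,2,3,4] = [2,3,4] − [1,3,4] + [1,2,4] − [1,2,3],
  ∂[1,2,3,5] = [2,3,5] − [1,3,5] + [1,2,5] − [1,2,3].
The 10×5 boundary matrix has rank 4 and Smith normal form diag(1,1,1,1).

From H_k ≅ ker(∂_k) / im(∂_{k+1}) we obtain:

  H_0: rank C_0 − rank ∂_1 = 5 − 4 = 1, and the invariant factors of ∂_1 are all 1, so H_0 ≅ Z.

H_0 = Z.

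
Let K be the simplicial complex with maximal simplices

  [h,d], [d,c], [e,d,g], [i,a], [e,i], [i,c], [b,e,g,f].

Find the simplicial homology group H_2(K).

Fix the vertex order a < b < c < d < e < f < g < h < i and write every simplex with vertices in increasing order. Then dim K = 3 and the simplices of K are:

  0-simplices (9): a, b, c, d, e, f, g, h, i
  1-simplices (13): ai, be, bf, bg, cd, ci, de, dg, dh, ef, eg, ei, fg
  2-simplices (5): bef, beg, bfg, deg, efg
  3-simplices (1): befg

Hence C_0 ≅ Z^9, C_1 ≅ Z^13, C_2 ≅ Z^5, C_3 ≅ Z^1.

Boundary ∂_1: C_1 → C_0 is given by ∂[p,q] = [q] − [p]. For instance
  ∂cd = d − c.
As a 9×13 matrix over Z this has rank 8, with invariant factors (1,1,1,1,1,1,1,1).

∂_2: C_2 → C_1 sends each 2-simplex [p,q,r] to [q,r] − [p,r] + [p,q]. For instance
  ∂bef = ef − bf + be,
  ∂efg = fg − eg + ef.
This gives a 13×5 integer matrix of rank 4; reducing to Smith normal form yields diagonal entries (1,1,1,1).

Boundary ∂_3: C_3 → C_2 sends each 3-simplex σ to the alternating sum Σ_i (−1)^i (σ with its i-th vertex removed). For instance
  ∂befg = efg − bfg + beg − bef.
This gives a 5×1 integer matrix of rank 1; reducing to Smith normal form yields diagonal entries (1).

Now H_k = ker ∂_k / im ∂_{k+1}, so:

  H_2: rank ker ∂_2 − rank ∂_3 = (5 − 4) − 1 = 0, and the invariant factors of ∂_3 are all 1, so H_2 ≅ 0.

H_2 = 0.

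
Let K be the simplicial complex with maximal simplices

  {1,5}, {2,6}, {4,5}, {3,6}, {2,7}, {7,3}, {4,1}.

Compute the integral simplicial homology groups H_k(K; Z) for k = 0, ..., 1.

Take the total order 1 < 2 < 3 < 4 < 5 < 6 < 7 on the vertex set. Then K (dimension 1) consists of the simplices:

  0-simplices (7): [1], [2], [3], [4], [5], [6], [7]
  1-simplices (7): [1,4], [1,5], [2,6], [2,7], [3,6], [3,7], [4,5]

Hence C_0 ≅ Z^7, C_1 ≅ Z^7.

The boundary map ∂_1: C_1 → C_0 is given by ∂[p,q] = [q] − [p]. For instance
  ∂[2,7] = [7] − [2].
The 7×7 boundary matrix has rank 5 and Smith normal form diag(1,1,1,1,1).

Reading off H_k = ker ∂_k / im ∂_{k+1}:

  H_0: rank C_0 − rank ∂_1 = 7 − 5 = 2, and the invariant factors of ∂_1 are all 1, so H_0 = Z^2.
  H_1: rank ker ∂_1 − rank ∂_2 = (7 − 5) − 0 = 2, and there is no ∂_2, so H_1 = Z^2.

(K is a triangulation of the disjoint union of the circle S^1 and the circle S^1.)

H_0 = Z^2,  H_1 = Z^2.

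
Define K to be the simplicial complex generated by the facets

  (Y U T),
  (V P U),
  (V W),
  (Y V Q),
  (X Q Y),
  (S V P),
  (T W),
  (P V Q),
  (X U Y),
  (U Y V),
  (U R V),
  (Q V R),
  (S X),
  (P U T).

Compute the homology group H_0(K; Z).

H_0 ≅ Z.

Fix the vertex order P < Q < R < S < T < U < V < W < X < Y and write every simplex with vertices in increasing order. Then dim K = 2 and the simplices of K are:

  0-simplices (10): P, Q, R, S, T, U, V, W, X, Y
  1-simplices (22): PQ, PS, PT, PU, PV, QR, QV, QX, QY, RU, RV, SV, SX, TU, TW, TY, UV, UX, UY, VW, VY, XY
  2-simplices (11): PQV, PSV, PTU, PUV, QRV, QVY, QXY, RUV, TUY, UVY, UXY

so the chain groups are C_0 ≅ Z^10, C_1 ≅ Z^22, C_2 ≅ Z^11.

The boundary map ∂_1: C_1 → C_0 sends each edge [p,q] (with p < q) to q − p.
The resulting 10×22 matrix has rank 9, and its Smith normal form has invariant factors (1,1,1,1,1,1,1,1,1).

Boundary ∂_2: C_2 → C_1 maps a triangle to the signed sum of its edges. For instance
  ∂PQV = QV − PV + PQ,
  ∂QXY = XY − QY + QX.
The 22×11 boundary matrix has rank 11 and Smith normal form diag(1,1,1,1,1,1,1,1,1,1,1).

Computing H_k = (kernel of ∂_k) / (image of ∂_{k+1}):

  H_0: rank C_0 − rank ∂_1 = 10 − 9 = 1, and the invariant factors of ∂_1 are all 1, so H_0 = Z.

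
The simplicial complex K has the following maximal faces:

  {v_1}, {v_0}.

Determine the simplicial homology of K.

H_0 = Z^2.

We work with the vertex ordering v_0 < v_1. The simplices of K, each written with vertices in increasing order, are:

  0-simplices (2): [v_0], [v_1]

giving chain groups C_0 ≅ Z^2.

Reading off H_k = ker ∂_k / im ∂_{k+1}:

  H_0: rank C_0 − rank ∂_1 = 2 − 0 = 2, and there is no ∂_1, so H_0 = Z^2.

(K is a triangulation of a set of 2 points.)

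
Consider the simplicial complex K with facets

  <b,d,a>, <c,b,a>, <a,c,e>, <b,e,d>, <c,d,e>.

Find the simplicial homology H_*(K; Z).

We work with the vertex ordering a < b < c < d < e. The simplices of K, each written with vertices in increasing order, are:

  0-simplices (5): a, b, c, d, e
  1-simplices (10): ab, ac, ad, ae, bc, bd, be, cd, ce, de
  2-simplices (5): abc, abd, ace, bde, cde

giving chain groups C_0 ≅ Z^5, C_1 ≅ Z^10, C_2 ≅ Z^5.

The boundary map ∂_1: C_1 → C_0 maps an edge to its endpoints' difference, ∂[p,q] = q − p. For instance
  ∂ab = b − a.
This gives a 5×10 integer matrix of rank 4; reducing to Smith normal form yields diagonal entries (1,1,1,1).

The boundary map ∂_2: C_2 → C_1 sends each 2-simplex [p,q,r] to [q,r] − [p,r] + [p,q]. For instance
  ∂bde = de − be + bd,
  ∂ace = ce − ae + ac.
The resulting 10×5 matrix has rank 5, and its Smith normal form has invariant factors (1,1,1,1,1).

Now H_k = ker ∂_k / im ∂_{k+1}, so:

  H_0: rank C_0 − rank ∂_1 = 5 − 4 = 1, and the invariant factors of ∂_1 are all 1, so H_0 ≅ Z.
  H_1: rank ker ∂_1 − rank ∂_2 = (10 − 4) − 5 = 1, and the invariant factors of ∂_2 are all 1, so H_1 ≅ Z.
  H_2: rank ker ∂_2 − rank ∂_3 = (5 − 5) − 0 = 0, and there is no ∂_3, so H_2 ≅ 0.

As a check, the Euler characteristic is 5 − 10 + 5 = 0, which agrees with 1 − 1 + 0 = 0.

H_0 = Z,  H_1 = Z,  H_2 = 0.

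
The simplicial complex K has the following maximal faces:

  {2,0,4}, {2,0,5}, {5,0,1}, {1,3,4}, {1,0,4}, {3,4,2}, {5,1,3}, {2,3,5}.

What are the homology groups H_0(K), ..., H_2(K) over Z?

We work with the vertex ordering 0 < 1 < 2 < 3 < 4 < 5. The simplices of K, each written with vertices in increasing order, are:

  0-simplices (6): [0], [1], [2], [3], [4], [5]
  1-simplices (12): [0,1], [0,2], [0,4], [0,5], [1,3], [1,4], [1,5], [2,3], [2,4], [2,5], [3,4], [3,5]
  2-simplices (8): [0,1,4], [0,1,5], [0,2,4], [0,2,5], [1,3,4], [1,3,5], [2,3,4], [2,3,5]

Hence C_0 ≅ Z^6, C_1 ≅ Z^12, C_2 ≅ Z^8.

∂_1: C_1 → C_0 sends each edge [p,q] (with p < q) to q − p.
This gives a 6×12 integer matrix of rank 5; reducing to Smith normal form yields diagonal entries (1,1,1,1,1).

∂_2: C_2 → C_1 maps a triangle to the signed sum of its edges. For instance
  ∂[0,1,5] = [1,5] − [0,5] + [0,1],
  ∂[2,3,4] = [3,4] − [2,4] + [2,3].
The resulting 12×8 matrix has rank 7, and its Smith normal form has invariant factors (1,1,1,1,1,1,1).

Computing H_k = (kernel of ∂_k) / (image of ∂_{k+1}):

  H_0: rank C_0 − rank ∂_1 = 6 − 5 = 1, and the invariant factors of ∂_1 are all 1, so H_0 ≅ Z.
  H_1: rank ker ∂_1 − rank ∂_2 = (12 − 5) − 7 = 0, and the invariant factors of ∂_2 are all 1, so H_1 ≅ 0.
  H_2: rank ker ∂_2 − rank ∂_3 = (8 − 7) − 0 = 1, and there is no ∂_3, so H_2 ≅ Z.

(K is a triangulation of the 2-sphere S^2.)

H_0 ≅ Z,  H_1 = 0,  H_2 ≅ Z.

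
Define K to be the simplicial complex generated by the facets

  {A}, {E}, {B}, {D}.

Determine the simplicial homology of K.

H_0 ≅ Z^4.

Take the total order A < B < D < E on the vertex set. Then K (dimension 0) consists of the simplices:

  0-simplices (4): A, B, D, E

so the chain groups are C_0 ≅ Z^4.

From H_k ≅ ker(∂_k) / im(∂_{k+1}) we obtain:

  H_0: rank C_0 − rank ∂_1 = 4 − 0 = 4, and there is no ∂_1, so H_0 = Z^4.

(K is a triangulation of a set of 4 points.)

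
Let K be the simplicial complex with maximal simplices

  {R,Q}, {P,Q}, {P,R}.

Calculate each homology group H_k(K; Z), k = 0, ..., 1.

H_0 = Z,  H_1 = Z.

We work with the vertex ordering P < Q < R. The simplices of K, each written with vertices in increasing order, are:

  0-simplices (3): P, Q, R
  1-simplices (3): PQ, PR, QR

Hence C_0 ≅ Z^3, C_1 ≅ Z^3.

∂_1: C_1 → C_0 sends each edge [p,q] (with p < q) to q − p. For instance
  ∂QR = R − Q.
As a 3×3 matrix over Z this has rank 2, with invariant factors (1,1).

Reading off H_k = ker ∂_k / im ∂_{k+1}:

  H_0: rank C_0 − rank ∂_1 = 3 − 2 = 1, and the invariant factors of ∂_1 are all 1, so H_0 ≅ Z.
  H_1: rank ker ∂_1 − rank ∂_2 = (3 − 2) − 0 = 1, and there is no ∂_2, so H_1 ≅ Z.

(K is a triangulation of the circle S^1.)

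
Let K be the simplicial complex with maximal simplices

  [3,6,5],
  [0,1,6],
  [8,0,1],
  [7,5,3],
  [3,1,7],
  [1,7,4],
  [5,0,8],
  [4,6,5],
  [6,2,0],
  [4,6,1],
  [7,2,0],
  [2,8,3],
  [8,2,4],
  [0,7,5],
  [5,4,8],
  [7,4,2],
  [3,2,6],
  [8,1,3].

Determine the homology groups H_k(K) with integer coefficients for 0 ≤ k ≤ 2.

Order the vertices as 0 < 1 < 2 < 3 < 4 < 5 < 6 < 7 < 8. Listing each simplex with vertices in this order, K has dimension 2 with simplices:

  0-simplices (9): [0], [1], [2], [3], [4], [5], [6], [7], [8]
  1-simplices (27): (27 of them)
  2-simplices (18): [0,1,6], [0,1,8], [0,2,6], [0,2,7], [0,5,7], [0,5,8], [1,3,7], [1,3,8], [1,4,6], [1,4,7], [2,3,6], [2,3,8], [2,4,7], [2,4,8], [3,5,6], [3,5,7], [4,5,6], [4,5,8]

giving chain groups C_0 ≅ Z^9, C_1 ≅ Z^27, C_2 ≅ Z^18.

The boundary map ∂_1: C_1 → C_0 maps an edge to its endpoints' difference, ∂[p,q] = q − p. For instance
  ∂[0,2] = [2] − [0].
The resulting 9×27 matrix has rank 8, and its Smith normal form has invariant factors (1,1,1,1,1,1,1,1).

∂_2: C_2 → C_1 maps a triangle to the signed sum of its edges. For instance
  ∂[0,2,6] = [2,6] − [0,6] + [0,2],
  ∂[0,1,6] = [1,6] − [0,6] + [0,1].
As a 27×18 matrix over Z this has rank 17, with invariant factors (1,1,1,1,1,1,1,1,1,1,1,1,1,1,1,1,1).

Reading off H_k = ker ∂_k / im ∂_{k+1}:

  H_0: rank C_0 − rank ∂_1 = 9 − 8 = 1, and the invariant factors of ∂_1 are all 1, so H_0 = Z.
  H_1: rank ker ∂_1 − rank ∂_2 = (27 − 8) − 17 = 2, and the invariant factors of ∂_2 are all 1, so H_1 = Z^2.
  H_2: rank ker ∂_2 − rank ∂_3 = (18 − 17) − 0 = 1, and there is no ∂_3, so H_2 = Z.

As a check, the Euler characteristic is 9 − 27 + 18 = 0, which agrees with 1 − 2 + 1 = 0.
(K is a triangulation of the torus T^2.)

H_0 = Z,  H_1 = Z^2,  H_2 = Z.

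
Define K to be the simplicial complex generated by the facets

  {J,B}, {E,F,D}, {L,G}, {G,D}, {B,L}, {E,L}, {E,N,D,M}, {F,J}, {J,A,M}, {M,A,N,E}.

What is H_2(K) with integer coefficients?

H_2 = 0.

Order the vertices as A < B < D < E < F < G < J < L < M < N. Listing each simplex with vertices in this order, K has dimension 3 with simplices:

  0-simplices (10): A, B, D, E, F, G, J, L, M, N
  1-simplices (19): AE, AJ, AM, AN, BJ, BL, DE, DF, DG, DM, DN, EF, EL, EM, EN, FJ, GL, JM, MN
  2-simplices (9): AEM, AEN, AJM, AMN, DEF, DEM, DEN, DMN, EMN
  3-simplices (2): AEMN, DEMN

Hence C_0 ≅ Z^10, C_1 ≅ Z^19, C_2 ≅ Z^9, C_3 ≅ Z^2.

∂_1: C_1 → C_0 maps an edge to its endpoints' difference, ∂[p,q] = q − p. For instance
  ∂FJ = J − F.
The resulting 10×19 matrix has rank 9, and its Smith normal form has invariant factors (1,1,1,1,1,1,1,1,1).

Boundary ∂_2: C_2 → C_1 acts by ∂[p,q,r] = [q,r] − [p,r] + [p,q]. For instance
  ∂DEN = EN − DN + DE,
  ∂DEM = EM − DM + DE.
As a 19×9 matrix over Z this has rank 7, with invariant factors (1,1,1,1,1,1,1).

∂_3: C_3 → C_2 sends each 3-simplex σ to the alternating sum Σ_i (−1)^i (σ with its i-th vertex removed). For instance
  ∂DEMN = EMN − DMN + DEN − DEM,
  ∂AEMN = EMN − AMN + AEN − AEM.
This gives a 9×2 integer matrix of rank 2; reducing to Smith normal form yields diagonal entries (1,1).

Reading off H_k = ker ∂_k / im ∂_{k+1}:

  H_2: rank ker ∂_2 − rank ∂_3 = (9 − 7) − 2 = 0, and the invariant factors of ∂_3 are all 1, so H_2 ≅ 0.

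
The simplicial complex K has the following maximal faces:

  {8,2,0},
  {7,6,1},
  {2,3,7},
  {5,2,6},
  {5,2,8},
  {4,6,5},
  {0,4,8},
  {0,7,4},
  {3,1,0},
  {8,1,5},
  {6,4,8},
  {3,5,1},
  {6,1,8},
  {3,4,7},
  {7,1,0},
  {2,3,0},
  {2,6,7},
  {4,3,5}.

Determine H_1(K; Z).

Take the total order 0 < 1 < 2 < 3 < 4 < 5 < 6 < 7 < 8 on the vertex set. Then K (dimension 2) consists of the simplices:

  0-simplices (9): [0], [1], [2], [3], [4], [5], [6], [7], [8]
  1-simplices (27): (27 of them)
  2-simplices (18): [0,1,3], [0,1,7], [0,2,3], [0,2,8], [0,4,7], [0,4,8], [1,3,5], [1,5,8], [1,6,7], [1,6,8], [2,3,7], [2,5,6], [2,5,8], [2,6,7], [3,4,5], [3,4,7], [4,5,6], [4,6,8]

so the chain groups are C_0 ≅ Z^9, C_1 ≅ Z^27, C_2 ≅ Z^18.

Boundary ∂_1: C_1 → C_0 sends each edge [p,q] (with p < q) to q − p.
This gives a 9×27 integer matrix of rank 8; reducing to Smith normal form yields diagonal entries (1,1,1,1,1,1,1,1).

∂_2: C_2 → C_1 maps a triangle to the signed sum of its edges. For instance
  ∂[4,5,6] = [5,6] − [4,6] + [4,5],
  ∂[1,6,7] = [6,7] − [1,7] + [1,6].
The resulting 27×18 matrix has rank 18, and its Smith normal form has invariant factors (1,1,1,1,1,1,1,1,1,1,1,1,1,1,1,1,1,2).

From H_k ≅ ker(∂_k) / im(∂_{k+1}) we obtain:

  H_1: rank ker ∂_1 − rank ∂_2 = (27 − 8) − 18 = 1, and ∂_2 has invariant factor 2 > 1, so H_1 = Z ⊕ Z/2Z.

H_1 ≅ Z ⊕ Z/2Z.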